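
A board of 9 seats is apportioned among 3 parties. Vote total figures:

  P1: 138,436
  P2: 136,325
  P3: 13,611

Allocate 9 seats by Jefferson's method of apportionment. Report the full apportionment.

Standard divisor 288372/9 ≈ 32041.333; standard quotas: P1 4.321, P2 4.255, P3 0.425.
Rounding down gives 4, 4, 0 = 8 seats, so the divisor must be adjusted.
With modified divisor 27500: modified quotas P1 5.034, P2 4.957, P3 0.495.
Rounding down: P1 5, P2 4, P3 0 (total 9).

P1=5; P2=4; P3=0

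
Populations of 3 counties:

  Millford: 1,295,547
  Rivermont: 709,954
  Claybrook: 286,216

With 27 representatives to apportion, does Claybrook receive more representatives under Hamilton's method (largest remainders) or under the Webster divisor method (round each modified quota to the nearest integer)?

Hamilton: Millford 15, Rivermont 8, Claybrook 4.
Webster: Millford 16, Rivermont 8, Claybrook 3.
Claybrook gets 4 under Hamilton and 3 under Webster.

Hamilton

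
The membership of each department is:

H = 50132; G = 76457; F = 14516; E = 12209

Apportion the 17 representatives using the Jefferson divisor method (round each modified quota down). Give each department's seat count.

H: 6, G: 9, F: 1, E: 1

Standard divisor 153314/17 ≈ 9018.471; standard quotas: H 5.559, G 8.478, F 1.610, E 1.354.
Rounding down gives 5, 8, 1, 1 = 15 seats, so the divisor must be adjusted.
With modified divisor 8000: modified quotas H 6.266, G 9.557, F 1.815, E 1.526.
Rounding down: H 6, G 9, F 1, E 1 (total 17).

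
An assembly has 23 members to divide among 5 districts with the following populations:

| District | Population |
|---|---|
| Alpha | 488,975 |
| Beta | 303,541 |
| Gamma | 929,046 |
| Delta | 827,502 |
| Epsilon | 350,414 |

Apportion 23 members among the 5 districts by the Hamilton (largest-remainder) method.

Alpha 4; Beta 2; Gamma 7; Delta 7; Epsilon 3

Standard divisor: 2899478 ÷ 23 ≈ 126064.261.
Standard quotas: Alpha 3.8788, Beta 2.4078, Gamma 7.3696, Delta 6.5641, Epsilon 2.7796.
Lower quotas: Alpha 3, Beta 2, Gamma 7, Delta 6, Epsilon 2 (sum 20, leaving 3 seats).
Remainders in descending order: Alpha 0.8788, Epsilon 0.7796, Delta 0.5641, Beta 0.4078, Gamma 0.3696.
Largest remainders: Alpha, Epsilon, Delta receive the extra seats.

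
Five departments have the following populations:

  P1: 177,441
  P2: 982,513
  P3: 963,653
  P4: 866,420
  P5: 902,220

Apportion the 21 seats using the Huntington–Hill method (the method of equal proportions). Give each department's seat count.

P1=1, P2=5, P3=5, P4=5, P5=5

With divisor 186559: modified quotas P1 0.951, P2 5.267, P3 5.165, P4 4.644, P5 4.836.
Geometric-mean thresholds: P1 (min 1), P2 √(5·6)=5.477, P3 √(5·6)=5.477, P4 √(4·5)=4.472, P5 √(4·5)=4.472.
Each quota rounded against its threshold gives P1 1, P2 5, P3 5, P4 5, P5 5 (total 21).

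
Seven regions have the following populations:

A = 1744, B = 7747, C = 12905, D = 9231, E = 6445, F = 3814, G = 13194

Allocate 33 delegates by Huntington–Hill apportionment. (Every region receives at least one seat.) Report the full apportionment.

A: 1, B: 5, C: 8, D: 5, E: 4, F: 2, G: 8

With divisor 1705: modified quotas A 1.023, B 4.544, C 7.569, D 5.414, E 3.780, F 2.237, G 7.738.
Geometric-mean thresholds: A √(1·2)=1.414, B √(4·5)=4.472, C √(7·8)=7.483, D √(5·6)=5.477, E √(3·4)=3.464, F √(2·3)=2.449, G √(7·8)=7.483.
Each quota rounded against its threshold gives A 1, B 5, C 8, D 5, E 4, F 2, G 8 (total 33).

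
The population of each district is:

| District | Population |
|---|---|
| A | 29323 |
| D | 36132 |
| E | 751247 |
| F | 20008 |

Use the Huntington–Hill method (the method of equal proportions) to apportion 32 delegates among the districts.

With divisor 25956: modified quotas A 1.130, D 1.392, E 28.943, F 0.771.
Geometric-mean thresholds: A √(1·2)=1.414, D √(1·2)=1.414, E √(28·29)=28.496, F (min 1).
Each quota rounded against its threshold gives A 1, D 1, E 29, F 1 (total 32).

A 1; D 1; E 29; F 1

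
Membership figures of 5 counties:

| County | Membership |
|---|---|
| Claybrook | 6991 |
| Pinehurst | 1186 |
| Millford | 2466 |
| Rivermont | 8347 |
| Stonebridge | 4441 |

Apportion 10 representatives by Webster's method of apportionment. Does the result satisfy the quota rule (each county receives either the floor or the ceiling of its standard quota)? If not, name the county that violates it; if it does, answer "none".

none

Standard quotas: Claybrook 2.984, Pinehurst 0.506, Millford 1.052, Rivermont 3.562, Stonebridge 1.895.
Webster allocation: Claybrook 3, Pinehurst 0, Millford 1, Rivermont 4, Stonebridge 2.
Every allocation lies between the lower and upper quota.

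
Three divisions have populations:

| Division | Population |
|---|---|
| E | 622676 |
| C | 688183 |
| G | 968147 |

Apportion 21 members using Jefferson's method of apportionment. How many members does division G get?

9

Standard divisor 2279006/21 ≈ 108524.095; standard quotas: E 5.738, C 6.341, G 8.921.
Rounding down gives 5, 6, 8 = 19 seats, so the divisor must be adjusted.
With modified divisor 101000: modified quotas E 6.165, C 6.814, G 9.586.
Rounding down: E 6, C 6, G 9 (total 21).
G receives 9.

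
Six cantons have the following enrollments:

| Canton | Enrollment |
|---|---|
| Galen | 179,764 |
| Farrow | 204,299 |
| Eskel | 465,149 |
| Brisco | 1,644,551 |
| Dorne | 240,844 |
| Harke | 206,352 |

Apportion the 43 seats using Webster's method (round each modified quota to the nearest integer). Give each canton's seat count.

Galen 3, Farrow 3, Eskel 7, Brisco 24, Dorne 3, Harke 3

Standard divisor 2940959/43 ≈ 68394.395; standard quotas: Galen 2.628, Farrow 2.987, Eskel 6.801, Brisco 24.045, Dorne 3.521, Harke 3.017.
Rounding to the nearest integer gives 3, 3, 7, 24, 4, 3 = 44 seats, so the divisor must be adjusted.
With modified divisor 69400: modified quotas Galen 2.590, Farrow 2.944, Eskel 6.702, Brisco 23.697, Dorne 3.470, Harke 2.973.
Rounding to the nearest integer: Galen 3, Farrow 3, Eskel 7, Brisco 24, Dorne 3, Harke 3 (total 43).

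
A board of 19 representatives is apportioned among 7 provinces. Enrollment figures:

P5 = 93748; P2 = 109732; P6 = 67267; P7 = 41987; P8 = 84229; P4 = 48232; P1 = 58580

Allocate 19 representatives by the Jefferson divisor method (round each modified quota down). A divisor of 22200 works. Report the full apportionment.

P5=4; P2=4; P6=3; P7=1; P8=3; P4=2; P1=2

With modified divisor 22200: modified quotas P5 4.223, P2 4.943, P6 3.030, P7 1.891, P8 3.794, P4 2.173, P1 2.639.
Rounding down: P5 4, P2 4, P6 3, P7 1, P8 3, P4 2, P1 2 (total 19).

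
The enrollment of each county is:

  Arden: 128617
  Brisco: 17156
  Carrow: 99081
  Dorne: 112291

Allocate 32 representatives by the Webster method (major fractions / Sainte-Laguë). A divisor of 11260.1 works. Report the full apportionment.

Arden: 11; Brisco: 2; Carrow: 9; Dorne: 10

With modified divisor 11260.1: modified quotas Arden 11.422, Brisco 1.524, Carrow 8.799, Dorne 9.973.
Rounding to the nearest integer: Arden 11, Brisco 2, Carrow 9, Dorne 10 (total 32).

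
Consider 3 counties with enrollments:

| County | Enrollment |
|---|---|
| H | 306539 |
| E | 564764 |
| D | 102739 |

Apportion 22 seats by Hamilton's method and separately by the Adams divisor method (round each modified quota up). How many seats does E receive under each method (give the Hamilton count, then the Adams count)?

13 and 12

Hamilton: H 7, E 13, D 2.
Adams: H 7, E 12, D 3.
E gets 13 under Hamilton and 12 under Adams.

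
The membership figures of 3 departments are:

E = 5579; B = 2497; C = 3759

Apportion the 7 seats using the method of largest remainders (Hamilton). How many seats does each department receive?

Total 11835; standard divisor 11835/7 ≈ 1690.714.
Standard quotas: E 3.2998, B 1.4769, C 2.2233.
Lower quotas: E 3, B 1, C 2 (sum 6, leaving 1 seat).
Remainders in descending order: B 0.4769, E 0.2998, C 0.2233.
Largest remainder: B receives the extra seat.

E 3, B 2, C 2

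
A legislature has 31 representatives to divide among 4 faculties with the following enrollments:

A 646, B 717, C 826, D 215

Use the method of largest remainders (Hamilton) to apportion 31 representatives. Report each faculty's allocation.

Standard divisor: 2404 ÷ 31 ≈ 77.548.
Standard quotas: A 8.330, B 9.246, C 10.651, D 2.772.
Lower quotas: A 8, B 9, C 10, D 2 (sum 29, leaving 2 seats).
Remainders in descending order: D 0.772, C 0.651, A 0.330, B 0.246.
The surplus seats go to D, C.

A 8, B 9, C 11, D 3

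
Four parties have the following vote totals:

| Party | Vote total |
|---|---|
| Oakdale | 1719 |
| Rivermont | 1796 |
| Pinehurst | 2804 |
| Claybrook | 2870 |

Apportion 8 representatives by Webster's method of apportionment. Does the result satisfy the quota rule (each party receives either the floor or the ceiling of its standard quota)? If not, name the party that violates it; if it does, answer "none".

none

Standard quotas: Oakdale 1.497, Rivermont 1.564, Pinehurst 2.441, Claybrook 2.499.
Webster allocation: Oakdale 1, Rivermont 2, Pinehurst 2, Claybrook 3.
Every allocation lies between the lower and upper quota.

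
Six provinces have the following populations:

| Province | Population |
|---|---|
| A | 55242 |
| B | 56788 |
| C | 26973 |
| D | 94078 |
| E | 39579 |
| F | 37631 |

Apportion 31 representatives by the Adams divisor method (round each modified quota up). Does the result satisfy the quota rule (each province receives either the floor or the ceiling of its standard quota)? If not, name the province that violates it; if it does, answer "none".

Standard quotas: A 5.519, B 5.673, C 2.695, D 9.399, E 3.954, F 3.760.
Adams allocation: A 5, B 6, C 3, D 9, E 4, F 4.
Every allocation lies between the lower and upper quota.

none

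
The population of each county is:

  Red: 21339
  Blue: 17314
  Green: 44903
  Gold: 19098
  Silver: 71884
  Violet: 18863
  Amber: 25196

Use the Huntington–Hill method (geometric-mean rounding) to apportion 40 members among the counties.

With divisor 5479: modified quotas Red 3.895, Blue 3.160, Green 8.195, Gold 3.486, Silver 13.120, Violet 3.443, Amber 4.599.
Geometric-mean thresholds: Red √(3·4)=3.464, Blue √(3·4)=3.464, Green √(8·9)=8.485, Gold √(3·4)=3.464, Silver √(13·14)=13.491, Violet √(3·4)=3.464, Amber √(4·5)=4.472.
Each quota rounded against its threshold gives Red 4, Blue 3, Green 8, Gold 4, Silver 13, Violet 3, Amber 5 (total 40).

Red 4, Blue 3, Green 8, Gold 4, Silver 13, Violet 3, Amber 5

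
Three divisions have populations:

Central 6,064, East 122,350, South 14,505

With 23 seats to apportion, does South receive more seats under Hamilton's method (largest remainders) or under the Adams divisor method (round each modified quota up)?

Adams

Hamilton: Central 1, East 20, South 2.
Adams: Central 1, East 19, South 3.
South gets 2 under Hamilton and 3 under Adams.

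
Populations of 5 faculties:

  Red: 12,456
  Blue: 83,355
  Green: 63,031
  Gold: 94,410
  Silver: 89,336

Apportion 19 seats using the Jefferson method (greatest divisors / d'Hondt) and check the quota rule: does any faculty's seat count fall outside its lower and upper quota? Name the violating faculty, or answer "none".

none

Standard quotas: Red 0.691, Blue 4.623, Green 3.496, Gold 5.236, Silver 4.955.
Jefferson allocation: Red 0, Blue 5, Green 4, Gold 5, Silver 5.
Every allocation lies between the lower and upper quota.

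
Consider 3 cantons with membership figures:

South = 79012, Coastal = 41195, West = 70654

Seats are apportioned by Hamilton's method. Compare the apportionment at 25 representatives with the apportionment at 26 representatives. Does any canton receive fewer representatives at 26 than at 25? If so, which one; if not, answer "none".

At 25 seats: South 10, Coastal 6, West 9.
At 26 seats: South 11, Coastal 5, West 10.
Coastal drops from 6 to 5.

Coastal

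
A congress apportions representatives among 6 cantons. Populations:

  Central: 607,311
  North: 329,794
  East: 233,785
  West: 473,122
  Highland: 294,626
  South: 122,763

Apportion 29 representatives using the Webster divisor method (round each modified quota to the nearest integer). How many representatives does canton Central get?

Standard divisor 2061401/29 ≈ 71082.793; standard quotas: Central 8.544, North 4.640, East 3.289, West 6.656, Highland 4.145, South 1.727.
Rounding to the nearest integer gives 9, 5, 3, 7, 4, 2 = 30 seats, so the divisor must be adjusted.
With modified divisor 72100: modified quotas Central 8.423, North 4.574, East 3.243, West 6.562, Highland 4.086, South 1.703.
Rounding to the nearest integer: Central 8, North 5, East 3, West 7, Highland 4, South 2 (total 29).
Central receives 8.

8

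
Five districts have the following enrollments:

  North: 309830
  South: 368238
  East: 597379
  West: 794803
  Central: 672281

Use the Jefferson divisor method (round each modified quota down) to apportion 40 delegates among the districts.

Standard divisor 2742531/40 ≈ 68563.275; standard quotas: North 4.519, South 5.371, East 8.713, West 11.592, Central 9.805.
Rounding down gives 4, 5, 8, 11, 9 = 37 seats, so the divisor must be adjusted.
With modified divisor 64100: modified quotas North 4.834, South 5.745, East 9.319, West 12.399, Central 10.488.
Rounding down: North 4, South 5, East 9, West 12, Central 10 (total 40).

North 4, South 5, East 9, West 12, Central 10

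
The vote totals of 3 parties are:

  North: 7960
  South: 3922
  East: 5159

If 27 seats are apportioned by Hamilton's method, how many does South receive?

6

Total 17041; standard divisor 17041/27 ≈ 631.148.
Standard quotas: North 12.6119, South 6.2141, East 8.1740.
Lower quotas: North 12, South 6, East 8 (sum 26, leaving 1 seat).
Remainders in descending order: North 0.6119, South 0.2141, East 0.1740.
Largest remainder: North receives the extra seat.
South receives 6.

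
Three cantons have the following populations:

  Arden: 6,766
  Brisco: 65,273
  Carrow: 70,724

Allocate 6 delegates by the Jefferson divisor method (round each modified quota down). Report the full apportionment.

Arden 0, Brisco 3, Carrow 3

Standard divisor 142763/6 ≈ 23793.833; standard quotas: Arden 0.284, Brisco 2.743, Carrow 2.972.
Rounding down gives 0, 2, 2 = 4 seats, so the divisor must be adjusted.
With modified divisor 19700: modified quotas Arden 0.343, Brisco 3.313, Carrow 3.590.
Rounding down: Arden 0, Brisco 3, Carrow 3 (total 6).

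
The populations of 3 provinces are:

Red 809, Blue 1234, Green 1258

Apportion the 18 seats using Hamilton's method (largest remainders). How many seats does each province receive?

Red=4, Blue=7, Green=7

Total 3301; standard divisor 3301/18 ≈ 183.389.
Standard quotas: Red 4.411, Blue 6.729, Green 6.860.
Lower quotas: Red 4, Blue 6, Green 6 (sum 16, leaving 2 seats).
Remainders in descending order: Green 0.860, Blue 0.729, Red 0.411.
Largest remainders: Green, Blue receive the extra seats.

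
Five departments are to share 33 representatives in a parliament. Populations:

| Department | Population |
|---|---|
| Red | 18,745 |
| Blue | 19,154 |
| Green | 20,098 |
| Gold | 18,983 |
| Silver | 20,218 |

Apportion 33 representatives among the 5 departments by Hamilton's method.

Red 6, Blue 7, Green 7, Gold 6, Silver 7

The standard divisor is 97198/33 ≈ 2945.394.
Standard quotas: Red 6.3642, Blue 6.5030, Green 6.8235, Gold 6.4450, Silver 6.8643.
Lower quotas: Red 6, Blue 6, Green 6, Gold 6, Silver 6 (sum 30, leaving 3 seats).
Remainders in descending order: Silver 0.8643, Green 0.8235, Blue 0.5030, Gold 0.4450, Red 0.3642.
The surplus seats go to Silver, Green, Blue.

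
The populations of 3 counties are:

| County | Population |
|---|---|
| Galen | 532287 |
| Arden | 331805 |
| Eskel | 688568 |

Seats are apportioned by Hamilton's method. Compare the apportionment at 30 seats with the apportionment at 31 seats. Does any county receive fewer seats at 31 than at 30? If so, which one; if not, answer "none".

At 30 seats: Galen 10, Arden 7, Eskel 13.
At 31 seats: Galen 11, Arden 6, Eskel 14.
Arden drops from 7 to 6.

Arden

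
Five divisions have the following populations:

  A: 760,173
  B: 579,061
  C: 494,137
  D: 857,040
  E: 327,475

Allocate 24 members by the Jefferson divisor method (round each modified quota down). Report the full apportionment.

Standard divisor 3017886/24 ≈ 125745.25; standard quotas: A 6.045, B 4.605, C 3.930, D 6.816, E 2.604.
Rounding down gives 6, 4, 3, 6, 2 = 21 seats, so the divisor must be adjusted.
With modified divisor 112500: modified quotas A 6.757, B 5.147, C 4.392, D 7.618, E 2.911.
Rounding down: A 6, B 5, C 4, D 7, E 2 (total 24).

A: 6; B: 5; C: 4; D: 7; E: 2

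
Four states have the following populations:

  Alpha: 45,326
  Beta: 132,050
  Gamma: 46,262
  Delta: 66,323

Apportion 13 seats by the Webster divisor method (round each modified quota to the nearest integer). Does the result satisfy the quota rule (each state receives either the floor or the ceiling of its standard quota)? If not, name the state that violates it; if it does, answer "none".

Standard quotas: Alpha 2.032, Beta 5.920, Gamma 2.074, Delta 2.973.
Webster allocation: Alpha 2, Beta 6, Gamma 2, Delta 3.
Every allocation lies between the lower and upper quota.

none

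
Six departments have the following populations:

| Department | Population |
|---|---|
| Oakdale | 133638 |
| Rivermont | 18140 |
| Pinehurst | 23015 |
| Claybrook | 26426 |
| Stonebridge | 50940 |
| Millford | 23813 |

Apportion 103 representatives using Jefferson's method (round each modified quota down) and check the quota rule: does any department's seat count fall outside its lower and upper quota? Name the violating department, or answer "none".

Oakdale

Standard quotas: Oakdale 49.877, Rivermont 6.770, Pinehurst 8.590, Claybrook 9.863, Stonebridge 19.012, Millford 8.888.
Jefferson allocation: Oakdale 51, Rivermont 6, Pinehurst 8, Claybrook 10, Stonebridge 19, Millford 9.
Oakdale has quota 49.877 (lower 49, upper 50) but receives 51 — outside the quota interval.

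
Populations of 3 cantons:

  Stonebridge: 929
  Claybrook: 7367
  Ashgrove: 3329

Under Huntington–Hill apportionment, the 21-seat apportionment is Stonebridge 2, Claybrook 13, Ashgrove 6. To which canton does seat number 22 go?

Priority for the next seat is population ÷ (√(s·(s+1))).
Priorities: Stonebridge 379.263, Claybrook 546.078, Ashgrove 513.676.
Highest priority: Claybrook.

Claybrook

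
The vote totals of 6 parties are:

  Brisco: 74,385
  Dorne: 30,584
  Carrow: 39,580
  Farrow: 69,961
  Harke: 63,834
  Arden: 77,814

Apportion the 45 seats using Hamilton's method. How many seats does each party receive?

Brisco: 9, Dorne: 4, Carrow: 5, Farrow: 9, Harke: 8, Arden: 10

Total 356158; standard divisor 356158/45 ≈ 7914.622.
Standard quotas: Brisco 9.3984, Dorne 3.8642, Carrow 5.0009, Farrow 8.8395, Harke 8.0653, Arden 9.8317.
Lower quotas: Brisco 9, Dorne 3, Carrow 5, Farrow 8, Harke 8, Arden 9 (sum 42, leaving 3 seats).
Remainders in descending order: Dorne 0.8642, Farrow 0.8395, Arden 0.8317, Brisco 0.3984, Harke 0.0653, Carrow 0.0009.
The surplus seats go to Dorne, Farrow, Arden.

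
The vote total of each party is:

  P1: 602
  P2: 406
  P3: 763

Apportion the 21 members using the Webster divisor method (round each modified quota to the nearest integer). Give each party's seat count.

P1: 7; P2: 5; P3: 9

Standard divisor 1771/21 ≈ 84.333; standard quotas: P1 7.138, P2 4.814, P3 9.047.
Rounding to the nearest integer gives P1 7, P2 5, P3 9 — total 21, matching the house size, so no adjustment is needed.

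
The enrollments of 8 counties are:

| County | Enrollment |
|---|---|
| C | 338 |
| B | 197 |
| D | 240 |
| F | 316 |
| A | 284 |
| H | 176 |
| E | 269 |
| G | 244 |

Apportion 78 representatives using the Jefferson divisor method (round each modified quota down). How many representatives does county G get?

Standard divisor 2064/78 ≈ 26.462; standard quotas: C 12.773, B 7.445, D 9.070, F 11.942, A 10.733, H 6.651, E 10.166, G 9.221.
Rounding down gives 12, 7, 9, 11, 10, 6, 10, 9 = 74 seats, so the divisor must be adjusted.
With modified divisor 25: modified quotas C 13.520, B 7.880, D 9.600, F 12.640, A 11.360, H 7.040, E 10.760, G 9.760.
Rounding down: C 13, B 7, D 9, F 12, A 11, H 7, E 10, G 9 (total 78).
G receives 9.

9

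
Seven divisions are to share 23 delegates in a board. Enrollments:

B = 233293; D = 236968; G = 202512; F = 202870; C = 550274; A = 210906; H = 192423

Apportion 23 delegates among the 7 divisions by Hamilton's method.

The standard divisor is 1829246/23 ≈ 79532.435.
Standard quotas: B 2.9333, D 2.9795, G 2.5463, F 2.5508, C 6.9189, A 2.6518, H 2.4194.
Lower quotas: B 2, D 2, G 2, F 2, C 6, A 2, H 2 (sum 18, leaving 5 seats).
Remainders in descending order: D 0.9795, B 0.9333, C 0.9189, A 0.6518, F 0.5508, G 0.5463, H 0.4194.
Largest remainders: D, B, C, A, F receive the extra seats.

B 3, D 3, G 2, F 3, C 7, A 3, H 2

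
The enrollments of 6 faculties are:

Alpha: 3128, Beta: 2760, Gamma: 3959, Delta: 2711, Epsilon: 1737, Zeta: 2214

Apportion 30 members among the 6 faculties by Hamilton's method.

The standard divisor is 16509/30 ≈ 550.3.
Standard quotas: Alpha 5.684, Beta 5.015, Gamma 7.194, Delta 4.926, Epsilon 3.156, Zeta 4.023.
Lower quotas: Alpha 5, Beta 5, Gamma 7, Delta 4, Epsilon 3, Zeta 4 (sum 28, leaving 2 seats).
Remainders in descending order: Delta 0.926, Alpha 0.684, Gamma 0.194, Epsilon 0.156, Zeta 0.023, Beta 0.015.
The surplus seats go to Delta, Alpha.

Alpha 6, Beta 5, Gamma 7, Delta 5, Epsilon 3, Zeta 4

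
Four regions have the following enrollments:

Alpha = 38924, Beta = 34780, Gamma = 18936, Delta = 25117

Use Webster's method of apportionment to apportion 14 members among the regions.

Alpha: 5; Beta: 4; Gamma: 2; Delta: 3

Standard divisor 117757/14 ≈ 8411.214; standard quotas: Alpha 4.628, Beta 4.135, Gamma 2.251, Delta 2.986.
Rounding to the nearest integer gives Alpha 5, Beta 4, Gamma 2, Delta 3 — total 14, matching the house size, so no adjustment is needed.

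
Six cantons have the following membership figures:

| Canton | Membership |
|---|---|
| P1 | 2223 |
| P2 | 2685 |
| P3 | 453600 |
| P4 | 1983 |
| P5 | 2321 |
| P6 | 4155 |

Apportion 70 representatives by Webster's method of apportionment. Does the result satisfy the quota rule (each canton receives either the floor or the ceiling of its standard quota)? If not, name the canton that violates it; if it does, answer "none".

P3

Standard quotas: P1 0.333, P2 0.402, P3 67.996, P4 0.297, P5 0.348, P6 0.623.
Webster allocation: P1 0, P2 0, P3 69, P4 0, P5 0, P6 1.
P3 has quota 67.996 (lower 67, upper 68) but receives 69 — outside the quota interval.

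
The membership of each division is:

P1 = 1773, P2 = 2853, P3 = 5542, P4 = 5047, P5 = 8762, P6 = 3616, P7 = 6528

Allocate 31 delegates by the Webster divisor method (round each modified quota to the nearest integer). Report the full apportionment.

P1 2; P2 3; P3 5; P4 4; P5 8; P6 3; P7 6

Standard divisor 34121/31 ≈ 1100.677; standard quotas: P1 1.611, P2 2.592, P3 5.035, P4 4.585, P5 7.961, P6 3.285, P7 5.931.
Rounding to the nearest integer gives 2, 3, 5, 5, 8, 3, 6 = 32 seats, so the divisor must be adjusted.
With modified divisor 1130: modified quotas P1 1.569, P2 2.525, P3 4.904, P4 4.466, P5 7.754, P6 3.200, P7 5.777.
Rounding to the nearest integer: P1 2, P2 3, P3 5, P4 4, P5 8, P6 3, P7 6 (total 31).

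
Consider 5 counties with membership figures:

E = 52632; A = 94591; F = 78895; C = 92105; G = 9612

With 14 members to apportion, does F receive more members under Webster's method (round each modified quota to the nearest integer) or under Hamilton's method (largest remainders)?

Webster: E 2, A 4, F 4, C 4, G 0.
Hamilton: E 2, A 4, F 3, C 4, G 1.
F gets 4 under Webster and 3 under Hamilton.

Webster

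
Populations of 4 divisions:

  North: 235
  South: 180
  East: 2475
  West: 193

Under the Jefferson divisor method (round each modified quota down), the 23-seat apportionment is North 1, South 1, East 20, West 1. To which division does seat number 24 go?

Priority for the next seat is population ÷ (current seats + 1).
Priorities: North 117.500, South 90.000, East 117.857, West 96.500.
Highest priority: East.

East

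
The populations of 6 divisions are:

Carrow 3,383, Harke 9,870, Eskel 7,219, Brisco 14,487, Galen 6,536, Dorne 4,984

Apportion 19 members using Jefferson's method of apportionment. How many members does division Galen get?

3

Standard divisor 46479/19 ≈ 2446.263; standard quotas: Carrow 1.383, Harke 4.035, Eskel 2.951, Brisco 5.922, Galen 2.672, Dorne 2.037.
Rounding down gives 1, 4, 2, 5, 2, 2 = 16 seats, so the divisor must be adjusted.
With modified divisor 2100: modified quotas Carrow 1.611, Harke 4.700, Eskel 3.438, Brisco 6.899, Galen 3.112, Dorne 2.373.
Rounding down: Carrow 1, Harke 4, Eskel 3, Brisco 6, Galen 3, Dorne 2 (total 19).
Galen receives 3.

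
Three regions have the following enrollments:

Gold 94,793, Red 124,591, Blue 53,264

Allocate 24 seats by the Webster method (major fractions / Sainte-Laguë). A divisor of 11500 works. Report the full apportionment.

Gold 8, Red 11, Blue 5

With modified divisor 11500: modified quotas Gold 8.243, Red 10.834, Blue 4.632.
Rounding to the nearest integer: Gold 8, Red 11, Blue 5 (total 24).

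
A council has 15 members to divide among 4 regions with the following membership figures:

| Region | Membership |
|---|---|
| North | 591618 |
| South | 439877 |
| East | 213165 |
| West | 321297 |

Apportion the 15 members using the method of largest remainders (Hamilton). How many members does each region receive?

Standard divisor: 1565957 ÷ 15 ≈ 104397.133.
Standard quotas: North 5.6670, South 4.2135, East 2.0419, West 3.0776.
Lower quotas: North 5, South 4, East 2, West 3 (sum 14, leaving 1 seat).
Remainders in descending order: North 0.6670, South 0.2135, West 0.0776, East 0.0419.
The surplus seat goes to North.

North=6; South=4; East=2; West=3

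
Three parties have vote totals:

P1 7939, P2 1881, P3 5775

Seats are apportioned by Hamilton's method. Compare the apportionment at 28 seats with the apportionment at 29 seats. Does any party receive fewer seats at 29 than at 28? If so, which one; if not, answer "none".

P2

At 28 seats: P1 14, P2 4, P3 10.
At 29 seats: P1 15, P2 3, P3 11.
P2 drops from 4 to 3.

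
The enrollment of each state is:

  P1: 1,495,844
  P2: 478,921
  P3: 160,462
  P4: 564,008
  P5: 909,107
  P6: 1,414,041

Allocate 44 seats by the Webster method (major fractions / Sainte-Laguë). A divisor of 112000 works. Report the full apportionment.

With modified divisor 112000: modified quotas P1 13.356, P2 4.276, P3 1.433, P4 5.036, P5 8.117, P6 12.625.
Rounding to the nearest integer: P1 13, P2 4, P3 1, P4 5, P5 8, P6 13 (total 44).

P1=13, P2=4, P3=1, P4=5, P5=8, P6=13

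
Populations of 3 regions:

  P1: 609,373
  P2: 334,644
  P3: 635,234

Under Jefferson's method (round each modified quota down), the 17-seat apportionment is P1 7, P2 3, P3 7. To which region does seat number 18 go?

Priority for the next seat is population ÷ (current seats + 1).
Priorities: P1 76171.625, P2 83661.000, P3 79404.250.
Highest priority: P2.

P2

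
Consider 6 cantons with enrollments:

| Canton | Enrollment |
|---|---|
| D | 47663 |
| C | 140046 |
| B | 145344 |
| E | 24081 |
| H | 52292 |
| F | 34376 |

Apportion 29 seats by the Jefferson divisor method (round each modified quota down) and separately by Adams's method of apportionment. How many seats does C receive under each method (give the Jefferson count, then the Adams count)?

Jefferson: D 3, C 10, B 10, E 1, H 3, F 2.
Adams: D 3, C 9, B 9, E 2, H 4, F 2.
C gets 10 under Jefferson and 9 under Adams.

10 and 9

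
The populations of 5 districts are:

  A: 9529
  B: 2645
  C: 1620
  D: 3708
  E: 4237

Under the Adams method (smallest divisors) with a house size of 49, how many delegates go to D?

8

Standard divisor 21739/49 ≈ 443.653; standard quotas: A 21.478, B 5.962, C 3.652, D 8.358, E 9.550.
Rounding up gives 22, 6, 4, 9, 10 = 51 seats, so the divisor must be adjusted.
With modified divisor 467: modified quotas A 20.405, B 5.664, C 3.469, D 7.940, E 9.073.
Rounding up: A 21, B 6, C 4, D 8, E 10 (total 49).
D receives 8.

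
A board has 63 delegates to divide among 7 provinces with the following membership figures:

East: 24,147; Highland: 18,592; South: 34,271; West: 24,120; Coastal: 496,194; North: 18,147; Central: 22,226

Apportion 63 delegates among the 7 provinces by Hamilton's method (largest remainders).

The standard divisor is 637697/63 ≈ 10122.175.
Standard quotas: East 2.3856, Highland 1.8368, South 3.3857, West 2.3829, Coastal 49.0205, North 1.7928, Central 2.1958.
Lower quotas: East 2, Highland 1, South 3, West 2, Coastal 49, North 1, Central 2 (sum 60, leaving 3 seats).
Remainders in descending order: Highland 0.8368, North 0.7928, South 0.3857, East 0.3856, West 0.3829, Central 0.1958, Coastal 0.0205.
The surplus seats go to Highland, North, South.

East: 2, Highland: 2, South: 4, West: 2, Coastal: 49, North: 2, Central: 2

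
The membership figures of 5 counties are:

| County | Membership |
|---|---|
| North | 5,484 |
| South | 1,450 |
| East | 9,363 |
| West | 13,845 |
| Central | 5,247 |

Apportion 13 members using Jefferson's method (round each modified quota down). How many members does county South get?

Standard divisor 35389/13 ≈ 2722.231; standard quotas: North 2.015, South 0.533, East 3.439, West 5.086, Central 1.927.
Rounding down gives 2, 0, 3, 5, 1 = 11 seats, so the divisor must be adjusted.
With modified divisor 2320: modified quotas North 2.364, South 0.625, East 4.036, West 5.968, Central 2.262.
Rounding down: North 2, South 0, East 4, West 5, Central 2 (total 13).
South receives 0.

0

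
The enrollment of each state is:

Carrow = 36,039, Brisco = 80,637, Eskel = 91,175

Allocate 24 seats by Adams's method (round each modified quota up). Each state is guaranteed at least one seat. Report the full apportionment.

Standard divisor 207851/24 ≈ 8660.458; standard quotas: Carrow 4.161, Brisco 9.311, Eskel 10.528.
Rounding up gives 5, 10, 11 = 26 seats, so the divisor must be adjusted.
With modified divisor 9060: modified quotas Carrow 3.978, Brisco 8.900, Eskel 10.063.
Rounding up: Carrow 4, Brisco 9, Eskel 11 (total 24).

Carrow 4, Brisco 9, Eskel 11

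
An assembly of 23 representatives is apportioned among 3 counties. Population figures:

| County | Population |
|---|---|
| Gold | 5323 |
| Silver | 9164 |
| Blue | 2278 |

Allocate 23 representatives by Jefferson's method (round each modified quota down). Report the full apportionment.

Gold 7, Silver 13, Blue 3

Standard divisor 16765/23 ≈ 728.913; standard quotas: Gold 7.303, Silver 12.572, Blue 3.125.
Rounding down gives 7, 12, 3 = 22 seats, so the divisor must be adjusted.
With modified divisor 700: modified quotas Gold 7.604, Silver 13.091, Blue 3.254.
Rounding down: Gold 7, Silver 13, Blue 3 (total 23).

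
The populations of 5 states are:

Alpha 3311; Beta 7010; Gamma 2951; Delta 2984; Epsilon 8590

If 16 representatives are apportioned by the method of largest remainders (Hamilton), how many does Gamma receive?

2

The standard divisor is 24846/16 ≈ 1552.875.
Standard quotas: Alpha 2.1322, Beta 4.5142, Gamma 1.9003, Delta 1.9216, Epsilon 5.5317.
Lower quotas: Alpha 2, Beta 4, Gamma 1, Delta 1, Epsilon 5 (sum 13, leaving 3 seats).
Remainders in descending order: Delta 0.9216, Gamma 0.9003, Epsilon 0.5317, Beta 0.5142, Alpha 0.1322.
The surplus seats go to Delta, Gamma, Epsilon.
Gamma receives 2.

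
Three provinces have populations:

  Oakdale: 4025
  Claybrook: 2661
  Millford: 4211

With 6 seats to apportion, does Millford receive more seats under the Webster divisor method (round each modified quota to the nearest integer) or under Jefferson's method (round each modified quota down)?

Webster: Oakdale 2, Claybrook 2, Millford 2.
Jefferson: Oakdale 2, Claybrook 1, Millford 3.
Millford gets 2 under Webster and 3 under Jefferson.

Jefferson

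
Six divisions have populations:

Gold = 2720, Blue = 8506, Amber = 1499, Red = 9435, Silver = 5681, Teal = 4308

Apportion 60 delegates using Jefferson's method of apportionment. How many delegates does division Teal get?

Standard divisor 32149/60 ≈ 535.817; standard quotas: Gold 5.076, Blue 15.875, Amber 2.798, Red 17.609, Silver 10.603, Teal 8.040.
Rounding down gives 5, 15, 2, 17, 10, 8 = 57 seats, so the divisor must be adjusted.
With modified divisor 510: modified quotas Gold 5.333, Blue 16.678, Amber 2.939, Red 18.500, Silver 11.139, Teal 8.447.
Rounding down: Gold 5, Blue 16, Amber 2, Red 18, Silver 11, Teal 8 (total 60).
Teal receives 8.

8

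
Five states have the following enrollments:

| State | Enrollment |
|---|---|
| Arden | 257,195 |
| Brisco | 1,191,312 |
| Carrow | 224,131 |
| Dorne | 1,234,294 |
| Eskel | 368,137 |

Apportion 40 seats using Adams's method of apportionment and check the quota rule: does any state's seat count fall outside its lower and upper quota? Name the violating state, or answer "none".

Standard quotas: Arden 3.141, Brisco 14.550, Carrow 2.737, Dorne 15.075, Eskel 4.496.
Adams allocation: Arden 3, Brisco 14, Carrow 3, Dorne 15, Eskel 5.
Every allocation lies between the lower and upper quota.

none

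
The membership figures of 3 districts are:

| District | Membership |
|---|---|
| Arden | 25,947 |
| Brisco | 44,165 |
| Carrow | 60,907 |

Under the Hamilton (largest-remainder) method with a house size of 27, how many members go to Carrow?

Total 131019; standard divisor 131019/27 ≈ 4852.556.
Standard quotas: Arden 5.3471, Brisco 9.1014, Carrow 12.5515.
Lower quotas: Arden 5, Brisco 9, Carrow 12 (sum 26, leaving 1 seat).
Remainders in descending order: Carrow 0.5515, Arden 0.3471, Brisco 0.1014.
The surplus seat goes to Carrow.
Carrow receives 13.

13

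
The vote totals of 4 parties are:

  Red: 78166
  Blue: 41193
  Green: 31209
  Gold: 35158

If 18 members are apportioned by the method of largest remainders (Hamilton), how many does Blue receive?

4

The standard divisor is 185726/18 ≈ 10318.111.
Standard quotas: Red 7.5756, Blue 3.9923, Green 3.0247, Gold 3.4074.
Lower quotas: Red 7, Blue 3, Green 3, Gold 3 (sum 16, leaving 2 seats).
Remainders in descending order: Blue 0.9923, Red 0.5756, Gold 0.4074, Green 0.0247.
Largest remainders: Blue, Red receive the extra seats.
Blue receives 4.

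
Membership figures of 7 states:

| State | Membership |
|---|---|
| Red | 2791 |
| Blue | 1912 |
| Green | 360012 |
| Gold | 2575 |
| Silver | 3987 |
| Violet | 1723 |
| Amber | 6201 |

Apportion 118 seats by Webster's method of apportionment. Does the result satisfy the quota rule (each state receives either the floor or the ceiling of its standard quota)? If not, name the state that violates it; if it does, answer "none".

Green

Standard quotas: Red 0.869, Blue 0.595, Green 112.029, Gold 0.801, Silver 1.241, Violet 0.536, Amber 1.930.
Webster allocation: Red 1, Blue 1, Green 111, Gold 1, Silver 1, Violet 1, Amber 2.
Green has quota 112.029 (lower 112, upper 113) but receives 111 — outside the quota interval.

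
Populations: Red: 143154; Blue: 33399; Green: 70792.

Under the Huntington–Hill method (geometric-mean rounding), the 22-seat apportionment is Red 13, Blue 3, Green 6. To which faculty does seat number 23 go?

Green

Priority for the next seat is population ÷ (√(s·(s+1))).
Priorities: Red 10611.280, Blue 9641.461, Green 10923.443.
Highest priority: Green.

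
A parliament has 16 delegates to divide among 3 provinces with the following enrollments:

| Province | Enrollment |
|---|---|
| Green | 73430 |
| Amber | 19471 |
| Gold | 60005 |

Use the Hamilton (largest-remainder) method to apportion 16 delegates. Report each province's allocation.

Total 152906; standard divisor 152906/16 ≈ 9556.625.
Standard quotas: Green 7.6837, Amber 2.0374, Gold 6.2789.
Lower quotas: Green 7, Amber 2, Gold 6 (sum 15, leaving 1 seat).
Remainders in descending order: Green 0.6837, Gold 0.2789, Amber 0.0374.
Largest remainder: Green receives the extra seat.

Green 8, Amber 2, Gold 6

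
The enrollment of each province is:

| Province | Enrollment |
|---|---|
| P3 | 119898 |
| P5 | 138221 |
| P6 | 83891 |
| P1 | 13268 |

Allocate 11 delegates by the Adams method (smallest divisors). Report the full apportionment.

Standard divisor 355278/11 ≈ 32298; standard quotas: P3 3.712, P5 4.280, P6 2.597, P1 0.411.
Rounding up gives 4, 5, 3, 1 = 13 seats, so the divisor must be adjusted.
With modified divisor 41000: modified quotas P3 2.924, P5 3.371, P6 2.046, P1 0.324.
Rounding up: P3 3, P5 4, P6 3, P1 1 (total 11).

P3: 3, P5: 4, P6: 3, P1: 1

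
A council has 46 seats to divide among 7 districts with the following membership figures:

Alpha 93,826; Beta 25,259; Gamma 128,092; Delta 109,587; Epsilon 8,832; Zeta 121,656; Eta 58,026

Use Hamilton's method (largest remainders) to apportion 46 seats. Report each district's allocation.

Alpha 8; Beta 2; Gamma 11; Delta 9; Epsilon 1; Zeta 10; Eta 5

The standard divisor is 545278/46 ≈ 11853.87.
Standard quotas: Alpha 7.9152, Beta 2.1309, Gamma 10.8059, Delta 9.2448, Epsilon 0.7451, Zeta 10.2630, Eta 4.8951.
Lower quotas: Alpha 7, Beta 2, Gamma 10, Delta 9, Epsilon 0, Zeta 10, Eta 4 (sum 42, leaving 4 seats).
Remainders in descending order: Alpha 0.9152, Eta 0.8951, Gamma 0.8059, Epsilon 0.7451, Zeta 0.2630, Delta 0.2448, Beta 0.1309.
Largest remainders: Alpha, Eta, Gamma, Epsilon receive the extra seats.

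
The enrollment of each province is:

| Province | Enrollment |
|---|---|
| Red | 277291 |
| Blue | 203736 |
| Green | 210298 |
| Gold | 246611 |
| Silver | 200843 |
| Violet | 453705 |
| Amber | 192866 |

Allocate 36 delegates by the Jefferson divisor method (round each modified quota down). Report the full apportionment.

Standard divisor 1785350/36 ≈ 49593.056; standard quotas: Red 5.591, Blue 4.108, Green 4.240, Gold 4.973, Silver 4.050, Violet 9.149, Amber 3.889.
Rounding down gives 5, 4, 4, 4, 4, 9, 3 = 33 seats, so the divisor must be adjusted.
With modified divisor 45800: modified quotas Red 6.054, Blue 4.448, Green 4.592, Gold 5.385, Silver 4.385, Violet 9.906, Amber 4.211.
Rounding down: Red 6, Blue 4, Green 4, Gold 5, Silver 4, Violet 9, Amber 4 (total 36).

Red: 6; Blue: 4; Green: 4; Gold: 5; Silver: 4; Violet: 9; Amber: 4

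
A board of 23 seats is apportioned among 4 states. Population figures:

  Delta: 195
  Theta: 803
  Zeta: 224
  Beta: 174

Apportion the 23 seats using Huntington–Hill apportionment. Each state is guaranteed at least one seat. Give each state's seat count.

Delta: 3; Theta: 13; Zeta: 4; Beta: 3

With divisor 62: modified quotas Delta 3.145, Theta 12.952, Zeta 3.613, Beta 2.806.
Geometric-mean thresholds: Delta √(3·4)=3.464, Theta √(12·13)=12.490, Zeta √(3·4)=3.464, Beta √(2·3)=2.449.
Each quota rounded against its threshold gives Delta 3, Theta 13, Zeta 4, Beta 3 (total 23).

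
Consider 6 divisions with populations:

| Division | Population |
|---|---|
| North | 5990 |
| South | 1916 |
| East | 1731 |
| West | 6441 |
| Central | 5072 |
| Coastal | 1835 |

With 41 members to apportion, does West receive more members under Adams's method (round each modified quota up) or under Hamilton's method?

Adams: North 10, South 4, East 3, West 11, Central 9, Coastal 4.
Hamilton: North 11, South 3, East 3, West 12, Central 9, Coastal 3.
West gets 11 under Adams and 12 under Hamilton.

Hamilton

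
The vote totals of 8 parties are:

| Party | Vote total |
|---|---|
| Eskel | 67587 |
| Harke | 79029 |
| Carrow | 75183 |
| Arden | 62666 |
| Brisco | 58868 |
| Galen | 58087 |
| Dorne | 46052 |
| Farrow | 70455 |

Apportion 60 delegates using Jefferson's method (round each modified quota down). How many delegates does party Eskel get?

8

Standard divisor 517927/60 ≈ 8632.117; standard quotas: Eskel 7.830, Harke 9.155, Carrow 8.710, Arden 7.260, Brisco 6.820, Galen 6.729, Dorne 5.335, Farrow 8.162.
Rounding down gives 7, 9, 8, 7, 6, 6, 5, 8 = 56 seats, so the divisor must be adjusted.
With modified divisor 8100: modified quotas Eskel 8.344, Harke 9.757, Carrow 9.282, Arden 7.737, Brisco 7.268, Galen 7.171, Dorne 5.685, Farrow 8.698.
Rounding down: Eskel 8, Harke 9, Carrow 9, Arden 7, Brisco 7, Galen 7, Dorne 5, Farrow 8 (total 60).
Eskel receives 8.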